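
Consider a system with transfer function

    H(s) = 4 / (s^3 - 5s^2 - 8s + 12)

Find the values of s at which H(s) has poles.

s = -2, 1, 6

The poles are the roots of the denominator s^3 - 5s^2 - 8s + 12 = 0.
Trying s = -2: the polynomial evaluates to 0, so (s + 2) is a factor.
Dividing out leaves s^2 - 7s + 6 = 0.
Factoring the quadratic: (s - 1)(s - 6) = 0.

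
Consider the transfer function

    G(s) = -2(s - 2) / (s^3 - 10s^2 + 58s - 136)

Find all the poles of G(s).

The poles are the roots of the denominator s^3 - 10s^2 + 58s - 136 = 0.
Trying s = 4: the polynomial evaluates to 0, so (s - 4) is a factor.
Dividing out leaves s^2 - 6s + 34 = 0.
The quadratic formula then gives s = 3 ± 5j.

s = 3 + 5j, 3 - 5j, 4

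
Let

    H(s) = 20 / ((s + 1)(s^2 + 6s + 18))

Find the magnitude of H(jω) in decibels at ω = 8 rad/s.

|H(j8)|_dB ≈ -28.6 dB

Substitute s = j8: numerator = 20, denominator = -430 - j320.
|H(j8)| = |20| / |-430 - j320| = 20 / 536.00 ≈ 0.03731.
In decibels: 20·log₁₀(0.03731) ≈ -28.6 dB.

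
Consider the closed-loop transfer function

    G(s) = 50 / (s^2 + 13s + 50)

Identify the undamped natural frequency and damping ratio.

Compare the denominator to the standard form s^2 + 2ζωₙs + ωₙ².
ωₙ² = 50, so ωₙ = √50 ≈ 7.071 rad/s.
2ζωₙ = 13, so ζ = 13/(2·√50) ≈ 0.9192.
With ζ = 0.9192 the response is underdamped.

ωₙ ≈ 7.071 rad/s, ζ ≈ 0.9192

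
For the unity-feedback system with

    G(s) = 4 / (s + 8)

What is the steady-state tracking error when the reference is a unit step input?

e_ss = 0.6667

G(s) has no poles at the origin.
This is a Type 0 system. Kp = lim_{s→0} G(s) = 4/8 = 1/2.
e_ss = 1/(1 + Kp) = 1/(1 + 1/2) = 2/3 ≈ 0.6667.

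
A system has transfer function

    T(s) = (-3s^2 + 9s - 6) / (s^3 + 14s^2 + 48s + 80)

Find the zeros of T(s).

s = 1, 2

Set the numerator to zero: -3s^2 + 9s - 6 = 0, i.e. -3·(s^2 - 3s + 2) = 0.
Factoring: (s - 1)(s - 2) = 0.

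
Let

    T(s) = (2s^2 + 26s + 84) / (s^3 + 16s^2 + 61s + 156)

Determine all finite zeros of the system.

Set the numerator to zero: 2s^2 + 26s + 84 = 0, i.e. 2·(s^2 + 13s + 42) = 0.
Factoring: (s + 7)(s + 6) = 0.

s = -7, -6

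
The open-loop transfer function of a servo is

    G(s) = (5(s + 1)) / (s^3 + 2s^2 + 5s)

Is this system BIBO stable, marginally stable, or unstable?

marginally stable

The denominator s^3 + 2s^2 + 5s factors as s(s^2 + 2s + 5), giving poles at s = 0, -1 ± 2j.
Since the simple pole(s) at s = 0 lie on the jω-axis with none in the right half-plane, the system is marginally stable.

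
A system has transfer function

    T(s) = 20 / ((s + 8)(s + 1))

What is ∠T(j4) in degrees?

At s = j4: numerator = 20, denominator = -8 + j36.
∠T = ∠num − ∠den = 0° − (102.53°) = -102.5°.

∠T(j4) ≈ -102.5°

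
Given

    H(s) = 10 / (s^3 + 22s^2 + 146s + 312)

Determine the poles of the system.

s = -5 + j, -5 - j, -12

The poles are the roots of the denominator s^3 + 22s^2 + 146s + 312 = 0.
Trying s = -12: the polynomial evaluates to 0, so (s + 12) is a factor.
Dividing out leaves s^2 + 10s + 26 = 0.
The quadratic formula then gives s = -5 ± 1j.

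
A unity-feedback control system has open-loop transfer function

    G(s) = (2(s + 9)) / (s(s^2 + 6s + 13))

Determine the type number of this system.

The denominator has 1 factor of s at the origin (free integrator), so this is a Type 1 system.

Type 1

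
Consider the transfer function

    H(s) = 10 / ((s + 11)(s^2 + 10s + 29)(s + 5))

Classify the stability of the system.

stable

The poles can be read from the denominator factors: s = -11, -5 ± 2j, -5.
Since all poles lie strictly in the left half-plane, the system is stable.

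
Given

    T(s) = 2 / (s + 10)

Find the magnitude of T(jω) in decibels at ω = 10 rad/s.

Substitute s = j10: numerator = 2, denominator = 10 + j10.
|T(j10)| = |2| / |10 + j10| = 2 / 14.142 ≈ 0.1414.
In decibels: 20·log₁₀(0.1414) ≈ -17.0 dB.

|T(j10)|_dB ≈ -17.0 dB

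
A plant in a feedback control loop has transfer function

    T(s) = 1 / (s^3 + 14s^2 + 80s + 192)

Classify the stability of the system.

The denominator s^3 + 14s^2 + 80s + 192 factors as (s^2 + 8s + 32)(s + 6), giving poles at s = -4 ± 4j, -6.
Since all poles lie strictly in the left half-plane, the system is stable.

stable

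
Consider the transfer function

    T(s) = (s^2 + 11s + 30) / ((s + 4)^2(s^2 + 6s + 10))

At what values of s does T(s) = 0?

s = -6, -5

Set the numerator to zero: s^2 + 11s + 30 = 0.
Factoring: (s + 6)(s + 5) = 0.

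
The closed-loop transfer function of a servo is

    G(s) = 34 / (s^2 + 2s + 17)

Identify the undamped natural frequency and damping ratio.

Compare the denominator to the standard form s^2 + 2ζωₙs + ωₙ².
ωₙ² = 17, so ωₙ = √17 ≈ 4.123 rad/s.
2ζωₙ = 2, so ζ = 2/(2·√17) ≈ 0.2425.

ωₙ ≈ 4.123 rad/s, ζ ≈ 0.2425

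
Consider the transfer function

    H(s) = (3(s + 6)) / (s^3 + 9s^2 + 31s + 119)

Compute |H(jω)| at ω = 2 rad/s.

|H(j2)| ≈ 0.1916

Substitute s = j2: numerator = 18 + j6, denominator = 83 + j54.
|H(j2)| = |18 + j6| / |83 + j54| = 18.974 / 99.020 ≈ 0.1916.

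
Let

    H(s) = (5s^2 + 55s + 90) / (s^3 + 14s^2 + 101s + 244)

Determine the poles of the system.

s = -5 + 6j, -5 - 6j, -4

The poles are the roots of the denominator s^3 + 14s^2 + 101s + 244 = 0.
Trying s = -4: the polynomial evaluates to 0, so (s + 4) is a factor.
Dividing out leaves s^2 + 10s + 61 = 0.
The quadratic formula then gives s = -5 ± 6j.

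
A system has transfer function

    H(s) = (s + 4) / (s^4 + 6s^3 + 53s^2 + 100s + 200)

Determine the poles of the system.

The poles are the roots of the denominator s^4 + 6s^3 + 53s^2 + 100s + 200 = 0.
No real roots exist; factor into two real quadratics: (s^2 + 4s + 40)(s^2 + 2s + 5) = 0.
Each quadratic gives a conjugate pair via the quadratic formula.

s = -2 + 6j, -2 - 6j, -1 + 2j, -1 - 2j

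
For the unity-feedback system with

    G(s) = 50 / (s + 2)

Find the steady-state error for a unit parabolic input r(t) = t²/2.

G(s) has no poles at the origin.
This is a Type 0 system; Ka = lim_{s→0} s^2·G(s) = 0, so the steady-state error for a parabola input is infinite.

e_ss = ∞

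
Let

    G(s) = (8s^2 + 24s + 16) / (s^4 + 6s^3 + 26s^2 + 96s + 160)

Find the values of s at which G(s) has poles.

s = 4j, -4j, -3 + j, -3 - j

The poles are the roots of the denominator s^4 + 6s^3 + 26s^2 + 96s + 160 = 0.
No real roots exist; factor into two real quadratics: (s^2 + 16)(s^2 + 6s + 10) = 0.
Each quadratic gives a conjugate pair via the quadratic formula.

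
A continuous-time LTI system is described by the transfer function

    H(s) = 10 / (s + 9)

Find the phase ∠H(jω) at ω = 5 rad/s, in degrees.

At s = j5: numerator = 10, denominator = 9 + j5.
∠H = ∠num − ∠den = 0° − (29.055°) = -29.05°.

∠H(j5) ≈ -29.05°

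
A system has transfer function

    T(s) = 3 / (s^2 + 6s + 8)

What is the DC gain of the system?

Set s = 0: T(0) = (3) / (8) = 3/8.

T(0) = 3/8 ≈ 0.3750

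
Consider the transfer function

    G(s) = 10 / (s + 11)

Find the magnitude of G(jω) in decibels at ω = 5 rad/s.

|G(j5)|_dB ≈ -1.64 dB

Substitute s = j5: numerator = 10, denominator = 11 + j5.
|G(j5)| = |10| / |11 + j5| = 10 / 12.083 ≈ 0.8276.
In decibels: 20·log₁₀(0.8276) ≈ -1.64 dB.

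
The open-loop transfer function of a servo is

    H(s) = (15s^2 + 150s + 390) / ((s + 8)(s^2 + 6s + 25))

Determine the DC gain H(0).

H(0) = 39/20 ≈ 1.950

Set s = 0: H(0) = (390) / (200) = 39/20.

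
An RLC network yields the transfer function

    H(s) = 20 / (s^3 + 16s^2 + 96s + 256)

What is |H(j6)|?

Substitute s = j6: numerator = 20, denominator = -320 + j360.
|H(j6)| = |20| / |-320 + j360| = 20 / 481.66 ≈ 0.04152.

|H(j6)| ≈ 0.04152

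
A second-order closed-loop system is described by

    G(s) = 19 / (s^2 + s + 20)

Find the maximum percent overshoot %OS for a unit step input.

%OS ≈ 70.2%

Comparing s^2 + s + 20 to s^2 + 2ζωₙs + ωₙ²: ωₙ = √20 ≈ 4.472 rad/s and ζ = 1/(2·√20) ≈ 0.1118.
%OS = 100·exp(−πζ/√(1−ζ²)) = 100·exp(−π·0.1118/√(1−0.1118²)) ≈ 70.2%.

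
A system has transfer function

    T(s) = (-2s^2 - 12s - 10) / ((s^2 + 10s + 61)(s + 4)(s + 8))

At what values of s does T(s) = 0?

s = -1, -5

Set the numerator to zero: -2s^2 - 12s - 10 = 0, i.e. -2·(s^2 + 6s + 5) = 0.
Factoring: (s + 1)(s + 5) = 0.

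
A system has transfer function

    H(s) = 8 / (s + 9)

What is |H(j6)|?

|H(j6)| ≈ 0.7396

Substitute s = j6: numerator = 8, denominator = 9 + j6.
|H(j6)| = |8| / |9 + j6| = 8 / 10.817 ≈ 0.7396.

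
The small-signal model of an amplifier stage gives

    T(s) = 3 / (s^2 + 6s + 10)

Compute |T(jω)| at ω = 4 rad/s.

Substitute s = j4: numerator = 3, denominator = -6 + j24.
|T(j4)| = |3| / |-6 + j24| = 3 / 24.739 ≈ 0.1213.

|T(j4)| ≈ 0.1213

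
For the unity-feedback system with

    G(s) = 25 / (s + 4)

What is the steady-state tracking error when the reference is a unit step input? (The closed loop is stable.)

e_ss = 0.1379

G(s) has no poles at the origin.
This is a Type 0 system. Kp = lim_{s→0} G(s) = 25/4.
e_ss = 1/(1 + Kp) = 1/(1 + 25/4) = 4/29 ≈ 0.1379.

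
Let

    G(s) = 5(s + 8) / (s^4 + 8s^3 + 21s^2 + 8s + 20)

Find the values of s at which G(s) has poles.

The poles are the roots of the denominator s^4 + 8s^3 + 21s^2 + 8s + 20 = 0.
No real roots exist; factor into two real quadratics: (s^2 + 1)(s^2 + 8s + 20) = 0.
Each quadratic gives a conjugate pair via the quadratic formula.

s = j, -j, -4 + 2j, -4 - 2j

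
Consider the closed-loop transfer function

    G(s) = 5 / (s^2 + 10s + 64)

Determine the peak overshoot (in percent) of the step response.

%OS ≈ 8.08%

Comparing s^2 + 10s + 64 to s^2 + 2ζωₙs + ωₙ²: ωₙ = 8 rad/s and ζ = 10/(2·8) = 0.625.
%OS = 100·exp(−πζ/√(1−ζ²)) = 100·exp(−π·0.625/√(1−0.625²)) ≈ 8.08%.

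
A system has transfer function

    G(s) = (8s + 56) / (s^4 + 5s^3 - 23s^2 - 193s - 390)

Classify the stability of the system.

unstable

The denominator s^4 + 5s^3 - 23s^2 - 193s - 390 factors as (s - 6)(s + 5)(s^2 + 6s + 13), giving poles at s = 6, -5, -3 ± 2j.
Since the pole(s) at s = 6 lie in the right half-plane, the system is unstable.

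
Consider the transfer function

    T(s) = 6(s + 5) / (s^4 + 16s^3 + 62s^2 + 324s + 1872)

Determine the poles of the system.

s = 1 + 5j, 1 - 5j, -6, -12

The poles are the roots of the denominator s^4 + 16s^3 + 62s^2 + 324s + 1872 = 0.
Trying s = -6: the polynomial evaluates to 0, so (s + 6) is a factor.
Dividing out leaves s^3 + 10s^2 + 2s + 312 = 0.
This factors further as (s^2 - 2s + 26)(s + 12) = 0.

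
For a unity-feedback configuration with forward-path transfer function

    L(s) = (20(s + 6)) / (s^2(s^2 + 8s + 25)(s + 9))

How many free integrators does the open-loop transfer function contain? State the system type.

The denominator has 2 factors of s at the origin (free integrators), so this is a Type 2 system.

Type 2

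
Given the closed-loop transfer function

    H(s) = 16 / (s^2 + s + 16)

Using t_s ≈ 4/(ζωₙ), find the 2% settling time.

t_s ≈ 8 s

Comparing s^2 + s + 16 to s^2 + 2ζωₙs + ωₙ²: ωₙ = 4 rad/s and ζ = 1/(2·4) = 0.125.
ζωₙ = 1/2 = 0.5, so t_s ≈ 4/(ζωₙ) = 4/0.5 = 8 s.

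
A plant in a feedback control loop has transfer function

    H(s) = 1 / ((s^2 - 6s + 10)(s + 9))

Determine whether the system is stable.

unstable

The poles can be read from the denominator factors: s = 3 + j, 3 - j, -9.
Since the pole(s) at s = 3 ± j lie in the right half-plane, the system is unstable.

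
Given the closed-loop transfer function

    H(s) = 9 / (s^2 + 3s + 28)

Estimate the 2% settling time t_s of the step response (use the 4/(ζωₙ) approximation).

t_s ≈ 2.667 s

Comparing s^2 + 3s + 28 to s^2 + 2ζωₙs + ωₙ²: ωₙ = √28 ≈ 5.292 rad/s and ζ = 3/(2·√28) ≈ 0.2835.
ζωₙ = 3/2 = 1.5, so t_s ≈ 4/(ζωₙ) = 4/1.5 ≈ 2.667 s.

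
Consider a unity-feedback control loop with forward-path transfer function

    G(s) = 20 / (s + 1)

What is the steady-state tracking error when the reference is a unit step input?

G(s) has no poles at the origin.
This is a Type 0 system. Kp = lim_{s→0} G(s) = 20/1.
e_ss = 1/(1 + Kp) = 1/(1 + 20) = 1/21 ≈ 0.04762.

e_ss = 0.04762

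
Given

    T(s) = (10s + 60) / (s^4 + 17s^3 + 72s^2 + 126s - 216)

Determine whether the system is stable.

unstable

The denominator s^4 + 17s^3 + 72s^2 + 126s - 216 factors as (s^2 + 6s + 18)(s - 1)(s + 12), giving poles at s = -3 + 3j, -3 - 3j, 1, -12.
Since the pole(s) at s = 1 lie in the right half-plane, the system is unstable.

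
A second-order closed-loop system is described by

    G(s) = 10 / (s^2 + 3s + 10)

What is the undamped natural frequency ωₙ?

Compare the denominator to the standard form s^2 + 2ζωₙs + ωₙ².
ωₙ² = 10, so ωₙ = √10 ≈ 3.162 rad/s.

ωₙ ≈ 3.162 rad/s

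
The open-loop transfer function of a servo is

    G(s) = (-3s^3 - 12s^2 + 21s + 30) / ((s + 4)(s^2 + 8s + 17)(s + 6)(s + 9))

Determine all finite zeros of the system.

s = -1, 2, -5

Set the numerator to zero: -3s^3 - 12s^2 + 21s + 30 = 0, i.e. -3·(s^3 + 4s^2 - 7s - 10) = 0.
Factoring: (s + 1)(s - 2)(s + 5) = 0.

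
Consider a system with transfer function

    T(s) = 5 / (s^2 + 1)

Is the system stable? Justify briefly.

marginally stable

The denominator s^2 + 1 factors as (s^2 + 1), giving poles at s = j, -j.
Since the simple pole(s) at s = ±j lie on the jω-axis with none in the right half-plane, the system is marginally stable.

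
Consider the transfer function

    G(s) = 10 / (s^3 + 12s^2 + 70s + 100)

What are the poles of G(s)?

s = -2, -5 ± 5j

The poles are the roots of the denominator s^3 + 12s^2 + 70s + 100 = 0.
Trying s = -2: the polynomial evaluates to 0, so (s + 2) is a factor.
Dividing out leaves s^2 + 10s + 50 = 0.
The quadratic formula then gives s = -5 ± 5j.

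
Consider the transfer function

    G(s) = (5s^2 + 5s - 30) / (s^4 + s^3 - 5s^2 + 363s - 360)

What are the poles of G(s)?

s = 3 ± 6j, 1, -8

The poles are the roots of the denominator s^4 + s^3 - 5s^2 + 363s - 360 = 0.
Trying s = 1: the polynomial evaluates to 0, so (s - 1) is a factor.
Dividing out leaves s^3 + 2s^2 - 3s + 360 = 0.
This factors further as (s^2 - 6s + 45)(s + 8) = 0.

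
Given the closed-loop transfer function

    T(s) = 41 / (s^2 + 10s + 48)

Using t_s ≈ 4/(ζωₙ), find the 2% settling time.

Comparing s^2 + 10s + 48 to s^2 + 2ζωₙs + ωₙ²: ωₙ = √48 ≈ 6.928 rad/s and ζ = 10/(2·√48) ≈ 0.7217.
ζωₙ = 10/2 = 5, so t_s ≈ 4/(ζωₙ) = 4/5 = 0.8000 s.

t_s ≈ 0.8000 s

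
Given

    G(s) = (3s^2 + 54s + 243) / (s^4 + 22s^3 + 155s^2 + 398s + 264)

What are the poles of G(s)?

s = -4, -1, -6, -11

The poles are the roots of the denominator s^4 + 22s^3 + 155s^2 + 398s + 264 = 0.
Trying s = -4: the polynomial evaluates to 0, so (s + 4) is a factor.
Dividing out leaves s^3 + 18s^2 + 83s + 66 = 0.
This factors further as (s + 1)(s + 6)(s + 11) = 0.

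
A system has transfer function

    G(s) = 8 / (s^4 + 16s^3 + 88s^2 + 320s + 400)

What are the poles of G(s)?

s = -10, -2 + 4j, -2 - 4j, -2

The poles are the roots of the denominator s^4 + 16s^3 + 88s^2 + 320s + 400 = 0.
Trying s = -10: the polynomial evaluates to 0, so (s + 10) is a factor.
Dividing out leaves s^3 + 6s^2 + 28s + 40 = 0.
This factors further as (s^2 + 4s + 20)(s + 2) = 0.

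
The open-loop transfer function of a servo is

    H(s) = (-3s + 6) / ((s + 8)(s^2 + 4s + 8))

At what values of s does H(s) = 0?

Set the numerator to zero: -3s + 6 = 0, i.e. -3·(s - 2) = 0.
So s = 2.

s = 2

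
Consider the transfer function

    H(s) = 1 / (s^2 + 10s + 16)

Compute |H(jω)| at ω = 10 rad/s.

|H(j10)| ≈ 0.007657

Substitute s = j10: numerator = 1, denominator = -84 + j100.
|H(j10)| = |1| / |-84 + j100| = 1 / 130.60 ≈ 0.007657.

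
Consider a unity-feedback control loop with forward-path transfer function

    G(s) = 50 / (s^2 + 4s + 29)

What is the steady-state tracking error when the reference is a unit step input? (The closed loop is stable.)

G(s) has no poles at the origin.
This is a Type 0 system. Kp = lim_{s→0} G(s) = 50/29.
e_ss = 1/(1 + Kp) = 1/(1 + 50/29) = 29/79 ≈ 0.3671.

e_ss = 0.3671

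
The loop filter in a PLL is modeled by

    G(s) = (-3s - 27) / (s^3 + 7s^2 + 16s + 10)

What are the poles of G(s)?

s = -3 + j, -3 - j, -1

The poles are the roots of the denominator s^3 + 7s^2 + 16s + 10 = 0.
Trying s = -1: the polynomial evaluates to 0, so (s + 1) is a factor.
Dividing out leaves s^2 + 6s + 10 = 0.
The quadratic formula then gives s = -3 ± 1j.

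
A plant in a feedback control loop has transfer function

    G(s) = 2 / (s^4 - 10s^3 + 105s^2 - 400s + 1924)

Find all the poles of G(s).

The poles are the roots of the denominator s^4 - 10s^3 + 105s^2 - 400s + 1924 = 0.
No real roots exist; factor into two real quadratics: (s^2 - 2s + 37)(s^2 - 8s + 52) = 0.
Each quadratic gives a conjugate pair via the quadratic formula.

s = 1 + 6j, 1 - 6j, 4 + 6j, 4 - 6j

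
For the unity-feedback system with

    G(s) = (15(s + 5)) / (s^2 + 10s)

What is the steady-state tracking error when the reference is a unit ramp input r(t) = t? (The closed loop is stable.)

e_ss = 0.1333

G(s) has one pole at the origin.
This is a Type 1 system. Kv = lim_{s→0} s·G(s) = 75/10 = 15/2.
e_ss = 1/Kv = 1/(15/2) = 2/15 ≈ 0.1333.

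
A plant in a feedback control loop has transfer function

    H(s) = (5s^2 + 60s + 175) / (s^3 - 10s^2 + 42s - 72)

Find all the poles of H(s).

s = 3 ± 3j, 4

The poles are the roots of the denominator s^3 - 10s^2 + 42s - 72 = 0.
Trying s = 4: the polynomial evaluates to 0, so (s - 4) is a factor.
Dividing out leaves s^2 - 6s + 18 = 0.
The quadratic formula then gives s = 3 ± 3j.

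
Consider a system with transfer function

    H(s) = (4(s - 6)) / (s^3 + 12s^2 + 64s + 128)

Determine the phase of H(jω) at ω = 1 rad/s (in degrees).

At s = j1: numerator = -24 + j4, denominator = 116 + j63.
∠H = ∠num − ∠den = 170.54° − (28.507°) = 142.0°.

∠H(j1) ≈ 142.0°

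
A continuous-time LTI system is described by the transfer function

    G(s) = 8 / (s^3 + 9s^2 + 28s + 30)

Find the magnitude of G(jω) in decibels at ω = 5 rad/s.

Substitute s = j5: numerator = 8, denominator = -195 + j15.
|G(j5)| = |8| / |-195 + j15| = 8 / 195.58 ≈ 0.04090.
In decibels: 20·log₁₀(0.04090) ≈ -27.8 dB.

|G(j5)|_dB ≈ -27.8 dB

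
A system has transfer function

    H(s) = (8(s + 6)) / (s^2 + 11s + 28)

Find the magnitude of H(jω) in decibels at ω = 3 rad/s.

|H(j3)|_dB ≈ 2.98 dB

Substitute s = j3: numerator = 48 + j24, denominator = 19 + j33.
|H(j3)| = |48 + j24| / |19 + j33| = 53.666 / 38.079 ≈ 1.409.
In decibels: 20·log₁₀(1.409) ≈ 2.98 dB.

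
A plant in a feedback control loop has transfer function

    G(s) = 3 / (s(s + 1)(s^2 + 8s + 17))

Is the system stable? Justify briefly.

The poles can be read from the denominator factors: s = 0, -1, -4 + j, -4 - j.
Since the simple pole(s) at s = 0 lie on the jω-axis with none in the right half-plane, the system is marginally stable.

marginally stable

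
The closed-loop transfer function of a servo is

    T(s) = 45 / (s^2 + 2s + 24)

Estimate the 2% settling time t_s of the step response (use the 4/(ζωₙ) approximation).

Comparing s^2 + 2s + 24 to s^2 + 2ζωₙs + ωₙ²: ωₙ = √24 ≈ 4.899 rad/s and ζ = 2/(2·√24) ≈ 0.2041.
ζωₙ = 2/2 = 1, so t_s ≈ 4/(ζωₙ) = 4/1 = 4 s.

t_s ≈ 4 s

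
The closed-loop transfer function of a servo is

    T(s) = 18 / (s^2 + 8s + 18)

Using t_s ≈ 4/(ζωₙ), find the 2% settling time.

Comparing s^2 + 8s + 18 to s^2 + 2ζωₙs + ωₙ²: ωₙ = √18 ≈ 4.243 rad/s and ζ = 8/(2·√18) ≈ 0.9428.
ζωₙ = 8/2 = 4, so t_s ≈ 4/(ζωₙ) = 4/4 = 1 s.

t_s ≈ 1 s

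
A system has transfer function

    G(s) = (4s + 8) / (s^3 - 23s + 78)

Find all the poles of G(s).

s = 3 + 2j, 3 - 2j, -6

The poles are the roots of the denominator s^3 - 23s + 78 = 0.
Trying s = -6: the polynomial evaluates to 0, so (s + 6) is a factor.
Dividing out leaves s^2 - 6s + 13 = 0.
The quadratic formula then gives s = 3 ± 2j.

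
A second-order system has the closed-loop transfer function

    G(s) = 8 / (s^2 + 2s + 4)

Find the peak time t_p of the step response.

t_p ≈ 1.814 s

Comparing s^2 + 2s + 4 to s^2 + 2ζωₙs + ωₙ²: ωₙ = 2 rad/s and ζ = 2/(2·2) = 0.5.
ζωₙ = 2/2 = 1, so ω_d = ωₙ√(1−ζ²) = √(ωₙ² − (ζωₙ)²) = √(4 − 1²) = √3 ≈ 1.732 rad/s.
t_p = π/ω_d = π/1.732 ≈ 1.814 s.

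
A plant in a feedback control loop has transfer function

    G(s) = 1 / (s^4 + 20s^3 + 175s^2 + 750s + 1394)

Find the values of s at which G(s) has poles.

s = -5 ± 3j, -5 ± 4j

The poles are the roots of the denominator s^4 + 20s^3 + 175s^2 + 750s + 1394 = 0.
No real roots exist; factor into two real quadratics: (s^2 + 10s + 34)(s^2 + 10s + 41) = 0.
Each quadratic gives a conjugate pair via the quadratic formula.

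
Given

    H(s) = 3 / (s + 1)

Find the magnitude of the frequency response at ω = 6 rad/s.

Substitute s = j6: numerator = 3, denominator = 1 + j6.
|H(j6)| = |3| / |1 + j6| = 3 / 6.0828 ≈ 0.4932.

|H(j6)| ≈ 0.4932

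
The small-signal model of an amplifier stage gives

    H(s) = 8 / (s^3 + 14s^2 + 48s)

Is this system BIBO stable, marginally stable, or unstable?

marginally stable

The denominator s^3 + 14s^2 + 48s factors as s(s + 6)(s + 8), giving poles at s = 0, -6, -8.
Since the simple pole(s) at s = 0 lie on the jω-axis with none in the right half-plane, the system is marginally stable.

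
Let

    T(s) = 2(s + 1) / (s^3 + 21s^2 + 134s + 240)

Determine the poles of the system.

s = -3, -8, -10

The poles are the roots of the denominator s^3 + 21s^2 + 134s + 240 = 0.
Trying s = -3: the polynomial evaluates to 0, so (s + 3) is a factor.
Dividing out leaves s^2 + 18s + 80 = 0.
Factoring the quadratic: (s + 8)(s + 10) = 0.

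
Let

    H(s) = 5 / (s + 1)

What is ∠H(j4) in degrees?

∠H(j4) ≈ -75.96°

At s = j4: numerator = 5, denominator = 1 + j4.
∠H = ∠num − ∠den = 0° − (75.964°) = -75.96°.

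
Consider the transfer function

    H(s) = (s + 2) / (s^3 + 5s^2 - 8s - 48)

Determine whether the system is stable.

unstable

The denominator s^3 + 5s^2 - 8s - 48 factors as (s + 4)^2(s - 3), giving poles at s = -4, -4, 3.
Since the pole(s) at s = 3 lie in the right half-plane, the system is unstable.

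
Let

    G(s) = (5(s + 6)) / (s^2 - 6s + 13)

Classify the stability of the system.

unstable

The poles can be read from the denominator factors: s = 3 + 2j, 3 - 2j.
Since the pole(s) at s = 3 ± 2j lie in the right half-plane, the system is unstable.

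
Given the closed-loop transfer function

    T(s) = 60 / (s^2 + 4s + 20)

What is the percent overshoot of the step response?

Comparing s^2 + 4s + 20 to s^2 + 2ζωₙs + ωₙ²: ωₙ = √20 ≈ 4.472 rad/s and ζ = 4/(2·√20) ≈ 0.4472.
%OS = 100·exp(−πζ/√(1−ζ²)) = 100·exp(−π·0.4472/√(1−0.4472²)) ≈ 20.8%.

%OS ≈ 20.8%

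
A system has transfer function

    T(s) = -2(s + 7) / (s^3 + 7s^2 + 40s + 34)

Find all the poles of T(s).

The poles are the roots of the denominator s^3 + 7s^2 + 40s + 34 = 0.
Trying s = -1: the polynomial evaluates to 0, so (s + 1) is a factor.
Dividing out leaves s^2 + 6s + 34 = 0.
The quadratic formula then gives s = -3 ± 5j.

s = -3 ± 5j, -1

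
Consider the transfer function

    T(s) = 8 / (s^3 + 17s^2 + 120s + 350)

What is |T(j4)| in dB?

Substitute s = j4: numerator = 8, denominator = 78 + j416.
|T(j4)| = |8| / |78 + j416| = 8 / 423.25 ≈ 0.01890.
In decibels: 20·log₁₀(0.01890) ≈ -34.5 dB.

|T(j4)|_dB ≈ -34.5 dB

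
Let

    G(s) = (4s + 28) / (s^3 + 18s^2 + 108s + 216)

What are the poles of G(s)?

s = -6, -6, -6

The poles are the roots of the denominator s^3 + 18s^2 + 108s + 216 = 0.
Trying s = -6: the polynomial evaluates to 0, so (s + 6) is a factor.
Dividing out leaves s^2 + 12s + 36 = 0.
Factoring the quadratic: (s + 6)^2 = 0.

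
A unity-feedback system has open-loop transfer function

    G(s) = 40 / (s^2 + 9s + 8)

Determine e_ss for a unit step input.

e_ss = 0.1667

G(s) has no poles at the origin.
This is a Type 0 system. Kp = lim_{s→0} G(s) = 40/8 = 5.
e_ss = 1/(1 + Kp) = 1/(1 + 5) = 1/6 ≈ 0.1667.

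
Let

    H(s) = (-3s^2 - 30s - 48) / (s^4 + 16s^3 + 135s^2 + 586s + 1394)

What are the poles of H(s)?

The poles are the roots of the denominator s^4 + 16s^3 + 135s^2 + 586s + 1394 = 0.
No real roots exist; factor into two real quadratics: (s^2 + 6s + 34)(s^2 + 10s + 41) = 0.
Each quadratic gives a conjugate pair via the quadratic formula.

s = -3 + 5j, -3 - 5j, -5 + 4j, -5 - 4j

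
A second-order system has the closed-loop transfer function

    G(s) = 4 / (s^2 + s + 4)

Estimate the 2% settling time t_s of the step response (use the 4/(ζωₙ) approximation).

t_s ≈ 8 s

Comparing s^2 + s + 4 to s^2 + 2ζωₙs + ωₙ²: ωₙ = 2 rad/s and ζ = 1/(2·2) = 0.25.
ζωₙ = 1/2 = 0.5, so t_s ≈ 4/(ζωₙ) = 4/0.5 = 8 s.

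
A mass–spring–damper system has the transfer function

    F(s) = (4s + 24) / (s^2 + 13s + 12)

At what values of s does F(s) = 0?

Set the numerator to zero: 4s + 24 = 0, i.e. 4·(s + 6) = 0.
So s = -6.

s = -6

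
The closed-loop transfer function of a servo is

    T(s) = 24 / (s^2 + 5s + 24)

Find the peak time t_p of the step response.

Comparing s^2 + 5s + 24 to s^2 + 2ζωₙs + ωₙ²: ωₙ = √24 ≈ 4.899 rad/s and ζ = 5/(2·√24) ≈ 0.5103.
ζωₙ = 5/2 = 2.5, so ω_d = ωₙ√(1−ζ²) = √(ωₙ² − (ζωₙ)²) = √(24 − 2.5²) = √17.75 ≈ 4.213 rad/s.
t_p = π/ω_d = π/4.213 ≈ 0.7457 s.

t_p ≈ 0.7457 s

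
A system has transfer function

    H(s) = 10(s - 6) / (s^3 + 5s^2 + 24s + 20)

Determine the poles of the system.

s = -2 ± 4j, -1

The poles are the roots of the denominator s^3 + 5s^2 + 24s + 20 = 0.
Trying s = -1: the polynomial evaluates to 0, so (s + 1) is a factor.
Dividing out leaves s^2 + 4s + 20 = 0.
The quadratic formula then gives s = -2 ± 4j.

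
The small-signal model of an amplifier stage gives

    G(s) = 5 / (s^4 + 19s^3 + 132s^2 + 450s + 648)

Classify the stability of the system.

stable

The denominator s^4 + 19s^3 + 132s^2 + 450s + 648 factors as (s + 9)(s + 4)(s^2 + 6s + 18), giving poles at s = -9, -4, -3 + 3j, -3 - 3j.
Since all poles lie strictly in the left half-plane, the system is stable.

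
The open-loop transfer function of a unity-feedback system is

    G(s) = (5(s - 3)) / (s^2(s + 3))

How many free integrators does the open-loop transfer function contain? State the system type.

The denominator has 2 factors of s at the origin (free integrators), so this is a Type 2 system.

Type 2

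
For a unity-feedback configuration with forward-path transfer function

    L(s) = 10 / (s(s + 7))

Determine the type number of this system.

The denominator has 1 factor of s at the origin (free integrator), so this is a Type 1 system.

Type 1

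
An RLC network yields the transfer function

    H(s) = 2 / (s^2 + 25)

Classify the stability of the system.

The poles can be read from the denominator factors: s = ±5j.
Since the simple pole(s) at s = ±5j lie on the jω-axis with none in the right half-plane, the system is marginally stable.

marginally stable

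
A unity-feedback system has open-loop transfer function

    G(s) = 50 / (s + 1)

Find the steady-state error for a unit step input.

e_ss = 0.01961

G(s) has no poles at the origin.
This is a Type 0 system. Kp = lim_{s→0} G(s) = 50/1.
e_ss = 1/(1 + Kp) = 1/(1 + 50) = 1/51 ≈ 0.01961.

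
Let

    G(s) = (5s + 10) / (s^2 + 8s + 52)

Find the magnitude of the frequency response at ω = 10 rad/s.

Substitute s = j10: numerator = 10 + j50, denominator = -48 + j80.
|G(j10)| = |10 + j50| / |-48 + j80| = 50.990 / 93.295 ≈ 0.5465.

|G(j10)| ≈ 0.5465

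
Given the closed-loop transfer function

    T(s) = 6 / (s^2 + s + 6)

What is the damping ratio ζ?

ζ ≈ 0.2041

Compare the denominator to the standard form s^2 + 2ζωₙs + ωₙ².
ωₙ² = 6, so ωₙ = √6 ≈ 2.449 rad/s.
2ζωₙ = 1, so ζ = 1/(2·√6) ≈ 0.2041.
With ζ = 0.2041 the response is underdamped.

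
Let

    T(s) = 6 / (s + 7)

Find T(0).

Set s = 0: T(0) = (6) / (7) = 6/7.

T(0) = 6/7 ≈ 0.8571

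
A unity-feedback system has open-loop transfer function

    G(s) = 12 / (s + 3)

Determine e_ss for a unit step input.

e_ss = 0.2000

G(s) has no poles at the origin.
This is a Type 0 system. Kp = lim_{s→0} G(s) = 12/3 = 4.
e_ss = 1/(1 + Kp) = 1/(1 + 4) = 1/5 ≈ 0.2000.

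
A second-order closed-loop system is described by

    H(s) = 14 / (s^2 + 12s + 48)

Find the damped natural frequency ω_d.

ω_d ≈ 3.464 rad/s

Comparing s^2 + 12s + 48 to s^2 + 2ζωₙs + ωₙ²: ωₙ = √48 ≈ 6.928 rad/s and ζ = 12/(2·√48) ≈ 0.8660.
ζωₙ = 12/2 = 6, so ω_d = ωₙ√(1−ζ²) = √(ωₙ² − (ζωₙ)²) = √(48 − 6²) = √12 ≈ 3.464 rad/s.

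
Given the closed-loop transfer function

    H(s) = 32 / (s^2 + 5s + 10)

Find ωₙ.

ωₙ ≈ 3.162 rad/s

Compare the denominator to the standard form s^2 + 2ζωₙs + ωₙ².
ωₙ² = 10, so ωₙ = √10 ≈ 3.162 rad/s.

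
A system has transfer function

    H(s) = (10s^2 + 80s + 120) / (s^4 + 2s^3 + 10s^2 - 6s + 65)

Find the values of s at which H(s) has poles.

s = 1 + 2j, 1 - 2j, -2 + 3j, -2 - 3j

The poles are the roots of the denominator s^4 + 2s^3 + 10s^2 - 6s + 65 = 0.
No real roots exist; factor into two real quadratics: (s^2 - 2s + 5)(s^2 + 4s + 13) = 0.
Each quadratic gives a conjugate pair via the quadratic formula.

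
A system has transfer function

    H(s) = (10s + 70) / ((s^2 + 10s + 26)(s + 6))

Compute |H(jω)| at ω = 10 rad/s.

Substitute s = j10: numerator = 70 + j100, denominator = -1444 - j140.
|H(j10)| = |70 + j100| / |-1444 - j140| = 122.07 / 1450.8 ≈ 0.08414.

|H(j10)| ≈ 0.08414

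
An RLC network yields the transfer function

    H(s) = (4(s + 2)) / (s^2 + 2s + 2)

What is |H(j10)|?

Substitute s = j10: numerator = 8 + j40, denominator = -98 + j20.
|H(j10)| = |8 + j40| / |-98 + j20| = 40.792 / 100.02 ≈ 0.4078.

|H(j10)| ≈ 0.4078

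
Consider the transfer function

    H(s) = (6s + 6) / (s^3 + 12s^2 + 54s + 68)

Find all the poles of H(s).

The poles are the roots of the denominator s^3 + 12s^2 + 54s + 68 = 0.
Trying s = -2: the polynomial evaluates to 0, so (s + 2) is a factor.
Dividing out leaves s^2 + 10s + 34 = 0.
The quadratic formula then gives s = -5 ± 3j.

s = -5 + 3j, -5 - 3j, -2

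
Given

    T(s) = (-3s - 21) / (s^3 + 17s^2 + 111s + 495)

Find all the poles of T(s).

s = -3 ± 6j, -11

The poles are the roots of the denominator s^3 + 17s^2 + 111s + 495 = 0.
Trying s = -11: the polynomial evaluates to 0, so (s + 11) is a factor.
Dividing out leaves s^2 + 6s + 45 = 0.
The quadratic formula then gives s = -3 ± 6j.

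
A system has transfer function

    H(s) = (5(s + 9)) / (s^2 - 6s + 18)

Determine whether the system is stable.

The poles can be read from the denominator factors: s = 3 ± 3j.
Since the pole(s) at s = 3 ± 3j lie in the right half-plane, the system is unstable.

unstable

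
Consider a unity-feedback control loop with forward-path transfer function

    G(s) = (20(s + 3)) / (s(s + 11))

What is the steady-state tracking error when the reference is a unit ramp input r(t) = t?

G(s) has one pole at the origin.
This is a Type 1 system. Kv = lim_{s→0} s·G(s) = 60/11.
e_ss = 1/Kv = 1/(60/11) = 11/60 ≈ 0.1833.

e_ss = 0.1833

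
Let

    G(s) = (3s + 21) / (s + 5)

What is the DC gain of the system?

G(0) = 21/5 ≈ 4.200

Set s = 0: G(0) = (21) / (5) = 21/5.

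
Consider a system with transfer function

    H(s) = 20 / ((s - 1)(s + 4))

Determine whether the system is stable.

The poles can be read from the denominator factors: s = 1, -4.
Since the pole(s) at s = 1 lie in the right half-plane, the system is unstable.

unstable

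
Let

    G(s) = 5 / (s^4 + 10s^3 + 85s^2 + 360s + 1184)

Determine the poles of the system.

s = -1 ± 6j, -4 ± 4j

The poles are the roots of the denominator s^4 + 10s^3 + 85s^2 + 360s + 1184 = 0.
No real roots exist; factor into two real quadratics: (s^2 + 2s + 37)(s^2 + 8s + 32) = 0.
Each quadratic gives a conjugate pair via the quadratic formula.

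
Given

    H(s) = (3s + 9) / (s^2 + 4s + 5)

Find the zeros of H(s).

s = -3

Set the numerator to zero: 3s + 9 = 0, i.e. 3·(s + 3) = 0.
So s = -3.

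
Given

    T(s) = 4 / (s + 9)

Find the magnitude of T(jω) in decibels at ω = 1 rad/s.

|T(j1)|_dB ≈ -7.10 dB

Substitute s = j1: numerator = 4, denominator = 9 + j1.
|T(j1)| = |4| / |9 + j1| = 4 / 9.0554 ≈ 0.4417.
In decibels: 20·log₁₀(0.4417) ≈ -7.10 dB.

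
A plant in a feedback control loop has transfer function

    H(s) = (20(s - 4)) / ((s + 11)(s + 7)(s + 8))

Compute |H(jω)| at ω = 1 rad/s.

Substitute s = j1: numerator = -80 + j20, denominator = 590 + j220.
|H(j1)| = |-80 + j20| / |590 + j220| = 82.462 / 629.68 ≈ 0.1310.

|H(j1)| ≈ 0.1310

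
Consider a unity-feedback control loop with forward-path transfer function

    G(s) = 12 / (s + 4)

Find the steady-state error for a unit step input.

G(s) has no poles at the origin.
This is a Type 0 system. Kp = lim_{s→0} G(s) = 12/4 = 3.
e_ss = 1/(1 + Kp) = 1/(1 + 3) = 1/4 ≈ 0.2500.

e_ss = 0.2500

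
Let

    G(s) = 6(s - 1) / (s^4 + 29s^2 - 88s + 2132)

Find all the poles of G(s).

The poles are the roots of the denominator s^4 + 29s^2 - 88s + 2132 = 0.
No real roots exist; factor into two real quadratics: (s^2 + 8s + 52)(s^2 - 8s + 41) = 0.
Each quadratic gives a conjugate pair via the quadratic formula.

s = -4 ± 6j, 4 ± 5j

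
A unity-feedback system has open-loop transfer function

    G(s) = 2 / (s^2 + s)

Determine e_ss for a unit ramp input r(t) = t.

e_ss = 0.5000

G(s) has one pole at the origin.
This is a Type 1 system. Kv = lim_{s→0} s·G(s) = 2/1.
e_ss = 1/Kv = 1/(2) = 1/2 ≈ 0.5000.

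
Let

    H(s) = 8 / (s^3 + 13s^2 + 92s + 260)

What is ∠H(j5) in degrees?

∠H(j5) ≈ -101.0°

At s = j5: numerator = 8, denominator = -65 + j335.
∠H = ∠num − ∠den = 0° − (100.98°) = -101.0°.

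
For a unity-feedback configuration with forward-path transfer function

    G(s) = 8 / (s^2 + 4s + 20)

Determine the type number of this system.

Type 0

The denominator has no factor of s at the origin — no free integrator — so this is a Type 0 system.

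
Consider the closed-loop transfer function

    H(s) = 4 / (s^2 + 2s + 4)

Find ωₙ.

Compare the denominator to the standard form s^2 + 2ζωₙs + ωₙ².
ωₙ² = 4, so ωₙ = 2 rad/s.

ωₙ = 2 rad/s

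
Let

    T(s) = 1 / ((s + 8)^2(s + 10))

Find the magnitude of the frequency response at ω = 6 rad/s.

Substitute s = j6: numerator = 1, denominator = -296 + j1128.
|T(j6)| = |1| / |-296 + j1128| = 1 / 1166.2 ≈ 0.0008575.

|T(j6)| ≈ 0.0008575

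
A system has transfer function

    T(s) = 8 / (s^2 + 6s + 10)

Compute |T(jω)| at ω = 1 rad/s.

Substitute s = j1: numerator = 8, denominator = 9 + j6.
|T(j1)| = |8| / |9 + j6| = 8 / 10.817 ≈ 0.7396.

|T(j1)| ≈ 0.7396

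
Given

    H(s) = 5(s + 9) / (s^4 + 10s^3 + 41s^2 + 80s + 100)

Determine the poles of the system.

s = -4 ± 2j, -1 ± 2j

The poles are the roots of the denominator s^4 + 10s^3 + 41s^2 + 80s + 100 = 0.
No real roots exist; factor into two real quadratics: (s^2 + 8s + 20)(s^2 + 2s + 5) = 0.
Each quadratic gives a conjugate pair via the quadratic formula.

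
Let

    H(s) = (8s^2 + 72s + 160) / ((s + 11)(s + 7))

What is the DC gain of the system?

Set s = 0: H(0) = (160) / (77) = 160/77.

H(0) = 160/77 ≈ 2.078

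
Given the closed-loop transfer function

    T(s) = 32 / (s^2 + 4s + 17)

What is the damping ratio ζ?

Compare the denominator to the standard form s^2 + 2ζωₙs + ωₙ².
ωₙ² = 17, so ωₙ = √17 ≈ 4.123 rad/s.
2ζωₙ = 4, so ζ = 4/(2·√17) ≈ 0.4851.

ζ ≈ 0.4851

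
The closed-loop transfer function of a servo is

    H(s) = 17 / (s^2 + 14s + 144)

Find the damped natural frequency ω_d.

Comparing s^2 + 14s + 144 to s^2 + 2ζωₙs + ωₙ²: ωₙ = 12 rad/s and ζ = 14/(2·12) ≈ 0.5833.
ζωₙ = 14/2 = 7, so ω_d = ωₙ√(1−ζ²) = √(ωₙ² − (ζωₙ)²) = √(144 − 7²) = √95 ≈ 9.747 rad/s.

ω_d ≈ 9.747 rad/s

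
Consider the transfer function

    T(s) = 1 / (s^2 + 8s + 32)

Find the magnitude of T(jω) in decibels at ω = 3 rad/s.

Substitute s = j3: numerator = 1, denominator = 23 + j24.
|T(j3)| = |1| / |23 + j24| = 1 / 33.242 ≈ 0.03008.
In decibels: 20·log₁₀(0.03008) ≈ -30.4 dB.

|T(j3)|_dB ≈ -30.4 dB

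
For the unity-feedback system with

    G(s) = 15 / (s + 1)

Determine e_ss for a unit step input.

G(s) has no poles at the origin.
This is a Type 0 system. Kp = lim_{s→0} G(s) = 15/1.
e_ss = 1/(1 + Kp) = 1/(1 + 15) = 1/16 ≈ 0.06250.

e_ss = 0.06250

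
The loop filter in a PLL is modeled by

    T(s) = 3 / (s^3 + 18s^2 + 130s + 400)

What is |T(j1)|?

|T(j1)| ≈ 0.007441

Substitute s = j1: numerator = 3, denominator = 382 + j129.
|T(j1)| = |3| / |382 + j129| = 3 / 403.19 ≈ 0.007441.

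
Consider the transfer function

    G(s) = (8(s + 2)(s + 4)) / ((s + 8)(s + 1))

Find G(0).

G(0) = 8

At s = 0 each factor (s + a) contributes a and each (s^2 + bs + c) contributes c.
G(0) = 8·(2) · (4) / ((8) · (1)) = 64/8 = 8.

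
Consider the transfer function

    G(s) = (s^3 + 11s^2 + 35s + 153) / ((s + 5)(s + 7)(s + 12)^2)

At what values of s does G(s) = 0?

s = -1 ± 4j, -9

Set the numerator to zero: s^3 + 11s^2 + 35s + 153 = 0.
Factoring: (s^2 + 2s + 17)(s + 9) = 0.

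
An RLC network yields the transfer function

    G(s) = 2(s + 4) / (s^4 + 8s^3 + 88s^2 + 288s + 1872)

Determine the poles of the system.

s = 6j, -6j, -4 + 6j, -4 - 6j

The poles are the roots of the denominator s^4 + 8s^3 + 88s^2 + 288s + 1872 = 0.
No real roots exist; factor into two real quadratics: (s^2 + 36)(s^2 + 8s + 52) = 0.
Each quadratic gives a conjugate pair via the quadratic formula.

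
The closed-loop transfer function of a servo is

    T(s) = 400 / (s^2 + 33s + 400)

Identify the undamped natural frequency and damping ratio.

ωₙ = 20 rad/s, ζ = 0.825

Compare the denominator to the standard form s^2 + 2ζωₙs + ωₙ².
ωₙ² = 400, so ωₙ = 20 rad/s.
2ζωₙ = 33, so ζ = 33/(2·20) = 0.825.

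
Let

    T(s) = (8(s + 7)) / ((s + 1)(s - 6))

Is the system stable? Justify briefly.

The poles can be read from the denominator factors: s = -1, 6.
Since the pole(s) at s = 6 lie in the right half-plane, the system is unstable.

unstable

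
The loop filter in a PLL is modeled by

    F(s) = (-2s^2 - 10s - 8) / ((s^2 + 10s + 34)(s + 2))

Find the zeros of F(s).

Set the numerator to zero: -2s^2 - 10s - 8 = 0, i.e. -2·(s^2 + 5s + 4) = 0.
Factoring: (s + 1)(s + 4) = 0.

s = -1, -4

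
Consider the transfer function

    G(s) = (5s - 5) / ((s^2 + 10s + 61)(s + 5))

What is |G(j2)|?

Substitute s = j2: numerator = -5 + j10, denominator = 245 + j214.
|G(j2)| = |-5 + j10| / |245 + j214| = 11.180 / 325.30 ≈ 0.03437.

|G(j2)| ≈ 0.03437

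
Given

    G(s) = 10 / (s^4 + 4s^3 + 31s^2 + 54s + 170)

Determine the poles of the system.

s = -1 ± 4j, -1 ± 3j

The poles are the roots of the denominator s^4 + 4s^3 + 31s^2 + 54s + 170 = 0.
No real roots exist; factor into two real quadratics: (s^2 + 2s + 17)(s^2 + 2s + 10) = 0.
Each quadratic gives a conjugate pair via the quadratic formula.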